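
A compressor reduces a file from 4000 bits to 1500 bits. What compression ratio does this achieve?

Compression ratio = Original / Compressed
= 4000 / 1500 = 2.67:1


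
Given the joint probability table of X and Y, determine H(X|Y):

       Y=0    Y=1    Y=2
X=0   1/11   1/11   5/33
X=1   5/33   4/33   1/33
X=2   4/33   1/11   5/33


H(X|Y) = Σ_y p(y) H(X|Y=y)
  p(Y=0) = 4/11, H(X|Y=0) = 1.5546
  p(Y=1) = 10/33, H(X|Y=1) = 1.5710
  p(Y=2) = 1/3, H(X|Y=2) = 1.3486
H(X|Y) = 0.3636×1.5546 + 0.3030×1.5710 + 0.3333×1.3486 = 1.4909 bits


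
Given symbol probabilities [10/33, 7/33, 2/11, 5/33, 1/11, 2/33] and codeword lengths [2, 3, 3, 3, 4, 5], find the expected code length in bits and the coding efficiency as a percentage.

Average length L = Σ p_i × l_i = 2.9091 bits
Entropy H = 2.4158 bits
Efficiency η = H/L × 100% = 83.04%


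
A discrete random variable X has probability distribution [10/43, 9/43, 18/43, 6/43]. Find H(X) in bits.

H(X) = -Σ p(x) log₂ p(x)
  -10/43 × log₂(10/43) = 0.4894
  -9/43 × log₂(9/43) = 0.4723
  -18/43 × log₂(18/43) = 0.5259
  -6/43 × log₂(6/43) = 0.3965
H(X) = 1.8840 bits


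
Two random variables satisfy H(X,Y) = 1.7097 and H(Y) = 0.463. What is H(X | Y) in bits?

Chain rule: H(X,Y) = H(X|Y) + H(Y)
H(X|Y) = H(X,Y) - H(Y) = 1.7097 - 0.463 = 1.2467 bits


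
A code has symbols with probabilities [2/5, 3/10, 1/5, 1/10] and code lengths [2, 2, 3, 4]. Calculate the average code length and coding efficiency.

Average length L = Σ p_i × l_i = 2.4000 bits
Entropy H = 1.8464 bits
Efficiency η = H/L × 100% = 76.93%


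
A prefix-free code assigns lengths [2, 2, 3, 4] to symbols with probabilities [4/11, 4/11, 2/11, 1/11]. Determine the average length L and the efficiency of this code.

Average length L = Σ p_i × l_i = 2.3636 bits
Entropy H = 1.8231 bits
Efficiency η = H/L × 100% = 77.13%


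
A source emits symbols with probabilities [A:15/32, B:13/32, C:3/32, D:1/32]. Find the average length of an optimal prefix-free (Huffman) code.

Huffman tree construction:
Combine smallest probabilities repeatedly
Resulting codes:
  A: 0 (length 1)
  B: 11 (length 2)
  C: 101 (length 3)
  D: 100 (length 3)
Average length = Σ p(s) × length(s) = 1.6562 bits


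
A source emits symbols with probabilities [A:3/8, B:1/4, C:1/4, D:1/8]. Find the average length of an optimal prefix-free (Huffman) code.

Huffman tree construction:
Combine smallest probabilities repeatedly
Resulting codes:
  A: 11 (length 2)
  B: 01 (length 2)
  C: 10 (length 2)
  D: 00 (length 2)
Average length = Σ p(s) × length(s) = 2.0000 bits


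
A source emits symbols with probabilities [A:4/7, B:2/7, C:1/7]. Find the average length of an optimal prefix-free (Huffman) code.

Huffman tree construction:
Combine smallest probabilities repeatedly
Resulting codes:
  A: 1 (length 1)
  B: 01 (length 2)
  C: 00 (length 2)
Average length = Σ p(s) × length(s) = 1.4286 bits


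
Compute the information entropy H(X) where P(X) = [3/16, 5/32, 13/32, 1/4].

H(X) = -Σ p(x) log₂ p(x)
  -3/16 × log₂(3/16) = 0.4528
  -5/32 × log₂(5/32) = 0.4184
  -13/32 × log₂(13/32) = 0.5279
  -1/4 × log₂(1/4) = 0.5000
H(X) = 1.8992 bits


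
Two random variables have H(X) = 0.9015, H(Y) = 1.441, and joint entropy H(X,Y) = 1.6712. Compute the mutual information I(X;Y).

I(X;Y) = H(X) + H(Y) - H(X,Y)
I(X;Y) = 0.9015 + 1.441 - 1.6712 = 0.6713 bits


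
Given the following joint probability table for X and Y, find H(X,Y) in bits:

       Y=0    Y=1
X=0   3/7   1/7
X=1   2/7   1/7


H(X,Y) = -Σ p(x,y) log₂ p(x,y)
  p(0,0)=3/7: -0.4286 × log₂(0.4286) = 0.5239
  p(0,1)=1/7: -0.1429 × log₂(0.1429) = 0.4011
  p(1,0)=2/7: -0.2857 × log₂(0.2857) = 0.5164
  p(1,1)=1/7: -0.1429 × log₂(0.1429) = 0.4011
H(X,Y) = 1.8424 bits


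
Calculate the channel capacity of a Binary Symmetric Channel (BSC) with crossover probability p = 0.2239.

For BSC with error probability p:
C = 1 - H(p) where H(p) is binary entropy
H(0.2239) = -0.2239 × log₂(0.2239) - 0.7761 × log₂(0.7761)
H(p) = 0.7672
C = 1 - 0.7672 = 0.2328 bits/use


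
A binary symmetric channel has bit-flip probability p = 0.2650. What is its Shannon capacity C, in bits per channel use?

For BSC with error probability p:
C = 1 - H(p) where H(p) is binary entropy
H(0.2650) = -0.2650 × log₂(0.2650) - 0.7350 × log₂(0.7350)
H(p) = 0.8342
C = 1 - 0.8342 = 0.1658 bits/use


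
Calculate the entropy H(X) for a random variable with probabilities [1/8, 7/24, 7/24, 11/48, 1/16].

H(X) = -Σ p(x) log₂ p(x)
  -1/8 × log₂(1/8) = 0.3750
  -7/24 × log₂(7/24) = 0.5185
  -7/24 × log₂(7/24) = 0.5185
  -11/48 × log₂(11/48) = 0.4871
  -1/16 × log₂(1/16) = 0.2500
H(X) = 2.1490 bits


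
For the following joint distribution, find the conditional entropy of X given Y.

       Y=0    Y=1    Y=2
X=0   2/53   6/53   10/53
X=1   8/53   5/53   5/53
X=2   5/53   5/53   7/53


H(X|Y) = Σ_y p(y) H(X|Y=y)
  p(Y=0) = 15/53, H(X|Y=0) = 1.3996
  p(Y=1) = 16/53, H(X|Y=1) = 1.5794
  p(Y=2) = 22/53, H(X|Y=2) = 1.5285
H(X|Y) = 0.2830×1.3996 + 0.3019×1.5794 + 0.4151×1.5285 = 1.5074 bits


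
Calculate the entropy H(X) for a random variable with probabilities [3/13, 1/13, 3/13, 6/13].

H(X) = -Σ p(x) log₂ p(x)
  -3/13 × log₂(3/13) = 0.4882
  -1/13 × log₂(1/13) = 0.2846
  -3/13 × log₂(3/13) = 0.4882
  -6/13 × log₂(6/13) = 0.5148
H(X) = 1.7759 bits


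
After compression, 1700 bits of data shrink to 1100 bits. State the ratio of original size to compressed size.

Compression ratio = Original / Compressed
= 1700 / 1100 = 1.55:1


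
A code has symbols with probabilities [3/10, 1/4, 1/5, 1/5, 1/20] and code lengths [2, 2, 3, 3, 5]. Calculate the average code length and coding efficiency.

Average length L = Σ p_i × l_i = 2.5500 bits
Entropy H = 2.1660 bits
Efficiency η = H/L × 100% = 84.94%


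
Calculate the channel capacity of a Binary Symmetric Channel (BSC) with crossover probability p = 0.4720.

For BSC with error probability p:
C = 1 - H(p) where H(p) is binary entropy
H(0.4720) = -0.4720 × log₂(0.4720) - 0.5280 × log₂(0.5280)
H(p) = 0.9977
C = 1 - 0.9977 = 0.0023 bits/use


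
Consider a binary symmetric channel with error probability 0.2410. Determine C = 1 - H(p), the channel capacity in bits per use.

For BSC with error probability p:
C = 1 - H(p) where H(p) is binary entropy
H(0.2410) = -0.2410 × log₂(0.2410) - 0.7590 × log₂(0.7590)
H(p) = 0.7967
C = 1 - 0.7967 = 0.2033 bits/use


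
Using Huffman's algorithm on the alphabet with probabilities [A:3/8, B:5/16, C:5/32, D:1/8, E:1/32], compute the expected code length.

Huffman tree construction:
Combine smallest probabilities repeatedly
Resulting codes:
  A: 0 (length 1)
  B: 10 (length 2)
  C: 110 (length 3)
  D: 1111 (length 4)
  E: 1110 (length 4)
Average length = Σ p(s) × length(s) = 2.0938 bits


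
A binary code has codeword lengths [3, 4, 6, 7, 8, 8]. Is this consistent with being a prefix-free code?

Kraft inequality: Σ 2^(-l_i) ≤ 1 for prefix-free code
Calculating: 2^(-3) + 2^(-4) + 2^(-6) + 2^(-7) + 2^(-8) + 2^(-8)
= 0.125 + 0.0625 + 0.015625 + 0.0078125 + 0.00390625 + 0.00390625
= 0.2188
Since 0.2188 ≤ 1, prefix-free code exists


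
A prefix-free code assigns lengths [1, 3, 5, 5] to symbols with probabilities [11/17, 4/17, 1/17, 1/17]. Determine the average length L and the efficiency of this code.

Average length L = Σ p_i × l_i = 1.9412 bits
Entropy H = 1.3784 bits
Efficiency η = H/L × 100% = 71.01%


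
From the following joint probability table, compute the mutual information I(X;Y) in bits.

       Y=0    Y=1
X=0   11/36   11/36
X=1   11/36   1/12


H(X) = 0.9641, H(Y) = 0.9641, H(X,Y) = 1.8667
I(X;Y) = H(X) + H(Y) - H(X,Y) = 0.0615 bits


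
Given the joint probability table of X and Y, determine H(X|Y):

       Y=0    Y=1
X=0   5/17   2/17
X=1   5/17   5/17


H(X|Y) = Σ_y p(y) H(X|Y=y)
  p(Y=0) = 10/17, H(X|Y=0) = 1.0000
  p(Y=1) = 7/17, H(X|Y=1) = 0.8631
H(X|Y) = 0.5882×1.0000 + 0.4118×0.8631 = 0.9436 bits


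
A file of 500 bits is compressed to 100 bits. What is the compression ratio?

Compression ratio = Original / Compressed
= 500 / 100 = 5.00:1


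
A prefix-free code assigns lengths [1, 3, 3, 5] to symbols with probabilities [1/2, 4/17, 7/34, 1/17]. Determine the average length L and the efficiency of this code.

Average length L = Σ p_i × l_i = 2.1176 bits
Entropy H = 1.7010 bits
Efficiency η = H/L × 100% = 80.33%


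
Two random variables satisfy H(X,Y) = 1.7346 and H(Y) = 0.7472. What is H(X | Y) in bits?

Chain rule: H(X,Y) = H(X|Y) + H(Y)
H(X|Y) = H(X,Y) - H(Y) = 1.7346 - 0.7472 = 0.9874 bits


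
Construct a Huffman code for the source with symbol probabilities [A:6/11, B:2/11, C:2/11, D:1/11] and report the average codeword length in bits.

Huffman tree construction:
Combine smallest probabilities repeatedly
Resulting codes:
  A: 1 (length 1)
  B: 011 (length 3)
  C: 00 (length 2)
  D: 010 (length 3)
Average length = Σ p(s) × length(s) = 1.7273 bits


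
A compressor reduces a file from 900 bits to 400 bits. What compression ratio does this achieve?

Compression ratio = Original / Compressed
= 900 / 400 = 2.25:1


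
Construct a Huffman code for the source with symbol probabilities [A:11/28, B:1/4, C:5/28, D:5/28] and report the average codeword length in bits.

Huffman tree construction:
Combine smallest probabilities repeatedly
Resulting codes:
  A: 0 (length 1)
  B: 10 (length 2)
  C: 110 (length 3)
  D: 111 (length 3)
Average length = Σ p(s) × length(s) = 1.9643 bits


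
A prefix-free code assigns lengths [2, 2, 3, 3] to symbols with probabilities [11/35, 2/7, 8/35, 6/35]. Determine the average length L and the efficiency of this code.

Average length L = Σ p_i × l_i = 2.4000 bits
Entropy H = 1.9641 bits
Efficiency η = H/L × 100% = 81.84%


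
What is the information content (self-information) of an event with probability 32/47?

Information content I(x) = -log₂(p(x))
I = -log₂(32/47) = -log₂(0.6809)
I = 0.5546 bits


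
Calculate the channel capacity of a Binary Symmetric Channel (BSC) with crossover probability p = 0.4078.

For BSC with error probability p:
C = 1 - H(p) where H(p) is binary entropy
H(0.4078) = -0.4078 × log₂(0.4078) - 0.5922 × log₂(0.5922)
H(p) = 0.9753
C = 1 - 0.9753 = 0.0247 bits/use


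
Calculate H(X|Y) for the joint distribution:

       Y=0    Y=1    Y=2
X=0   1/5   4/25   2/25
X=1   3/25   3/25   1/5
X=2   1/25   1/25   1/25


H(X|Y) = Σ_y p(y) H(X|Y=y)
  p(Y=0) = 9/25, H(X|Y=0) = 1.3516
  p(Y=1) = 8/25, H(X|Y=1) = 1.4056
  p(Y=2) = 8/25, H(X|Y=2) = 1.2988
H(X|Y) = 0.3600×1.3516 + 0.3200×1.4056 + 0.3200×1.2988 = 1.3520 bits


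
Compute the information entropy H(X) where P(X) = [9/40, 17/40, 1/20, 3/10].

H(X) = -Σ p(x) log₂ p(x)
  -9/40 × log₂(9/40) = 0.4842
  -17/40 × log₂(17/40) = 0.5246
  -1/20 × log₂(1/20) = 0.2161
  -3/10 × log₂(3/10) = 0.5211
H(X) = 1.7460 bits


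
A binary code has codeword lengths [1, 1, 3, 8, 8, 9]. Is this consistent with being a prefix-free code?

Kraft inequality: Σ 2^(-l_i) ≤ 1 for prefix-free code
Calculating: 2^(-1) + 2^(-1) + 2^(-3) + 2^(-8) + 2^(-8) + 2^(-9)
= 0.5 + 0.5 + 0.125 + 0.00390625 + 0.00390625 + 0.001953125
= 1.1348
Since 1.1348 > 1, prefix-free code does not exist


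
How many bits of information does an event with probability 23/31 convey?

Information content I(x) = -log₂(p(x))
I = -log₂(23/31) = -log₂(0.7419)
I = 0.4306 bits


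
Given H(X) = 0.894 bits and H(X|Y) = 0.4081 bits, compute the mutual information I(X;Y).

I(X;Y) = H(X) - H(X|Y)
I(X;Y) = 0.894 - 0.4081 = 0.4859 bits


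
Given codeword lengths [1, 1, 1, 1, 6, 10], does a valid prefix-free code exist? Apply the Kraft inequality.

Kraft inequality: Σ 2^(-l_i) ≤ 1 for prefix-free code
Calculating: 2^(-1) + 2^(-1) + 2^(-1) + 2^(-1) + 2^(-6) + 2^(-10)
= 0.5 + 0.5 + 0.5 + 0.5 + 0.015625 + 0.0009765625
= 2.0166
Since 2.0166 > 1, prefix-free code does not exist


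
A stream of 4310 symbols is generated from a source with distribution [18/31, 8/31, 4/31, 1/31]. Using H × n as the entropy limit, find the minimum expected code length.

Entropy H = 1.5007 bits/symbol
Minimum bits = H × n = 1.5007 × 4310
= 6467.98 bits


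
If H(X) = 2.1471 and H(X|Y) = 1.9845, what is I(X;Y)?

I(X;Y) = H(X) - H(X|Y)
I(X;Y) = 2.1471 - 1.9845 = 0.1626 bits


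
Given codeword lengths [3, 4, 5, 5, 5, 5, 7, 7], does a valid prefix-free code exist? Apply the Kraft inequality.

Kraft inequality: Σ 2^(-l_i) ≤ 1 for prefix-free code
Calculating: 2^(-3) + 2^(-4) + 2^(-5) + 2^(-5) + 2^(-5) + 2^(-5) + 2^(-7) + 2^(-7)
= 0.125 + 0.0625 + 0.03125 + 0.03125 + 0.03125 + 0.03125 + 0.0078125 + 0.0078125
= 0.3281
Since 0.3281 ≤ 1, prefix-free code exists


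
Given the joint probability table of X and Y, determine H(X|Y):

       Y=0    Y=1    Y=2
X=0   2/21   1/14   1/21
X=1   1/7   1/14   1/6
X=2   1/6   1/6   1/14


H(X|Y) = Σ_y p(y) H(X|Y=y)
  p(Y=0) = 17/42, H(X|Y=0) = 1.5486
  p(Y=1) = 13/42, H(X|Y=1) = 1.4573
  p(Y=2) = 2/7, H(X|Y=2) = 1.3844
H(X|Y) = 0.4048×1.5486 + 0.3095×1.4573 + 0.2857×1.3844 = 1.4734 bits


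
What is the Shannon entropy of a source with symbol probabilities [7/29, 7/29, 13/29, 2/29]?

H(X) = -Σ p(x) log₂ p(x)
  -7/29 × log₂(7/29) = 0.4950
  -7/29 × log₂(7/29) = 0.4950
  -13/29 × log₂(13/29) = 0.5189
  -2/29 × log₂(2/29) = 0.2661
H(X) = 1.7749 bits


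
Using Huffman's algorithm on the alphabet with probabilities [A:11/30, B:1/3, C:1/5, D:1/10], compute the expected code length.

Huffman tree construction:
Combine smallest probabilities repeatedly
Resulting codes:
  A: 0 (length 1)
  B: 11 (length 2)
  C: 101 (length 3)
  D: 100 (length 3)
Average length = Σ p(s) × length(s) = 1.9333 bits


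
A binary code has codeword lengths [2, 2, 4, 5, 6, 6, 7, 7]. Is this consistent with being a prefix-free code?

Kraft inequality: Σ 2^(-l_i) ≤ 1 for prefix-free code
Calculating: 2^(-2) + 2^(-2) + 2^(-4) + 2^(-5) + 2^(-6) + 2^(-6) + 2^(-7) + 2^(-7)
= 0.25 + 0.25 + 0.0625 + 0.03125 + 0.015625 + 0.015625 + 0.0078125 + 0.0078125
= 0.6406
Since 0.6406 ≤ 1, prefix-free code exists


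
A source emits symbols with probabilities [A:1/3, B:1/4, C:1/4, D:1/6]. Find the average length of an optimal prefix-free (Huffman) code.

Huffman tree construction:
Combine smallest probabilities repeatedly
Resulting codes:
  A: 11 (length 2)
  B: 01 (length 2)
  C: 10 (length 2)
  D: 00 (length 2)
Average length = Σ p(s) × length(s) = 2.0000 bits


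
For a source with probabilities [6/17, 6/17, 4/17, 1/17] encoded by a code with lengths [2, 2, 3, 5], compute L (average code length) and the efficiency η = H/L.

Average length L = Σ p_i × l_i = 2.4118 bits
Entropy H = 1.7922 bits
Efficiency η = H/L × 100% = 74.31%


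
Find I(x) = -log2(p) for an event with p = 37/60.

Information content I(x) = -log₂(p(x))
I = -log₂(37/60) = -log₂(0.6167)
I = 0.6974 bits


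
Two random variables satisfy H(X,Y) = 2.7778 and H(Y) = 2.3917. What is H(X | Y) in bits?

Chain rule: H(X,Y) = H(X|Y) + H(Y)
H(X|Y) = H(X,Y) - H(Y) = 2.7778 - 2.3917 = 0.3861 bits


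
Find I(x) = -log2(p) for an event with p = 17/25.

Information content I(x) = -log₂(p(x))
I = -log₂(17/25) = -log₂(0.6800)
I = 0.5564 bits


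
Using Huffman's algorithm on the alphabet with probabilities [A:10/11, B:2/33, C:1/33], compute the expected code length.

Huffman tree construction:
Combine smallest probabilities repeatedly
Resulting codes:
  A: 1 (length 1)
  B: 01 (length 2)
  C: 00 (length 2)
Average length = Σ p(s) × length(s) = 1.0909 bits


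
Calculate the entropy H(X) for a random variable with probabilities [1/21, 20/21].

H(X) = -Σ p(x) log₂ p(x)
  -1/21 × log₂(1/21) = 0.2092
  -20/21 × log₂(20/21) = 0.0670
H(X) = 0.2762 bits


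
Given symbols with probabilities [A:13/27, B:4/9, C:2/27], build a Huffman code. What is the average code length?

Huffman tree construction:
Combine smallest probabilities repeatedly
Resulting codes:
  A: 0 (length 1)
  B: 11 (length 2)
  C: 10 (length 2)
Average length = Σ p(s) × length(s) = 1.5185 bits


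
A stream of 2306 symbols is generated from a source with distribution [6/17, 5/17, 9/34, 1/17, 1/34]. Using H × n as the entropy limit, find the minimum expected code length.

Entropy H = 1.9472 bits/symbol
Minimum bits = H × n = 1.9472 × 2306
= 4490.30 bits


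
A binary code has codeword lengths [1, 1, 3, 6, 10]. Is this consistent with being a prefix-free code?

Kraft inequality: Σ 2^(-l_i) ≤ 1 for prefix-free code
Calculating: 2^(-1) + 2^(-1) + 2^(-3) + 2^(-6) + 2^(-10)
= 0.5 + 0.5 + 0.125 + 0.015625 + 0.0009765625
= 1.1416
Since 1.1416 > 1, prefix-free code does not exist


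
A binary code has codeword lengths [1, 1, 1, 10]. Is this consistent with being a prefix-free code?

Kraft inequality: Σ 2^(-l_i) ≤ 1 for prefix-free code
Calculating: 2^(-1) + 2^(-1) + 2^(-1) + 2^(-10)
= 0.5 + 0.5 + 0.5 + 0.0009765625
= 1.5010
Since 1.5010 > 1, prefix-free code does not exist


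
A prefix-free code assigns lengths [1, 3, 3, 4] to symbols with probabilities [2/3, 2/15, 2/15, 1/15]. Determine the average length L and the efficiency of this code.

Average length L = Σ p_i × l_i = 1.7333 bits
Entropy H = 1.4256 bits
Efficiency η = H/L × 100% = 82.25%


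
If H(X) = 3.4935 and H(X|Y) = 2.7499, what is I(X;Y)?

I(X;Y) = H(X) - H(X|Y)
I(X;Y) = 3.4935 - 2.7499 = 0.7436 bits


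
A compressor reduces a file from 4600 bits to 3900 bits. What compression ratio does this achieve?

Compression ratio = Original / Compressed
= 4600 / 3900 = 1.18:1


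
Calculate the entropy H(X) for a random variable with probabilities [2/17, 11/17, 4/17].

H(X) = -Σ p(x) log₂ p(x)
  -2/17 × log₂(2/17) = 0.3632
  -11/17 × log₂(11/17) = 0.4064
  -4/17 × log₂(4/17) = 0.4912
H(X) = 1.2608 bits


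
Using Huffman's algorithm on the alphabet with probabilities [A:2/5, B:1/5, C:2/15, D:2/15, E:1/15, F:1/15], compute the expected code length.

Huffman tree construction:
Combine smallest probabilities repeatedly
Resulting codes:
  A: 0 (length 1)
  B: 111 (length 3)
  C: 100 (length 3)
  D: 101 (length 3)
  E: 1100 (length 4)
  F: 1101 (length 4)
Average length = Σ p(s) × length(s) = 2.3333 bits


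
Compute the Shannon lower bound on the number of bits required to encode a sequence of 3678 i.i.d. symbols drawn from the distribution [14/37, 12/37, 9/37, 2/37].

Entropy H = 1.7810 bits/symbol
Minimum bits = H × n = 1.7810 × 3678
= 6550.61 bits


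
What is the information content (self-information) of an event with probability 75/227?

Information content I(x) = -log₂(p(x))
I = -log₂(75/227) = -log₂(0.3304)
I = 1.5977 bits


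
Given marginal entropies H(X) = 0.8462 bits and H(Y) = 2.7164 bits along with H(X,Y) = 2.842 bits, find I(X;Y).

I(X;Y) = H(X) + H(Y) - H(X,Y)
I(X;Y) = 0.8462 + 2.7164 - 2.842 = 0.7206 bits


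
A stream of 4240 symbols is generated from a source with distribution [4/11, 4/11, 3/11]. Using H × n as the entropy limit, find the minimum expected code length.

Entropy H = 1.5726 bits/symbol
Minimum bits = H × n = 1.5726 × 4240
= 6667.92 bits


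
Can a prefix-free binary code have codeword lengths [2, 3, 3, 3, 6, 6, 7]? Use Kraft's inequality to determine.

Kraft inequality: Σ 2^(-l_i) ≤ 1 for prefix-free code
Calculating: 2^(-2) + 2^(-3) + 2^(-3) + 2^(-3) + 2^(-6) + 2^(-6) + 2^(-7)
= 0.25 + 0.125 + 0.125 + 0.125 + 0.015625 + 0.015625 + 0.0078125
= 0.6641
Since 0.6641 ≤ 1, prefix-free code exists


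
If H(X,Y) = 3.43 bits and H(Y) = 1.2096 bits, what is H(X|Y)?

Chain rule: H(X,Y) = H(X|Y) + H(Y)
H(X|Y) = H(X,Y) - H(Y) = 3.43 - 1.2096 = 2.2204 bits


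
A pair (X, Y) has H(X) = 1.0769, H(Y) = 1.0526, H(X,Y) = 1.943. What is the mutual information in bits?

I(X;Y) = H(X) + H(Y) - H(X,Y)
I(X;Y) = 1.0769 + 1.0526 - 1.943 = 0.1865 bits


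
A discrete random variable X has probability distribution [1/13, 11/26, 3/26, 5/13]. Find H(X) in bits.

H(X) = -Σ p(x) log₂ p(x)
  -1/13 × log₂(1/13) = 0.2846
  -11/26 × log₂(11/26) = 0.5250
  -3/26 × log₂(3/26) = 0.3595
  -5/13 × log₂(5/13) = 0.5302
H(X) = 1.6994 bits


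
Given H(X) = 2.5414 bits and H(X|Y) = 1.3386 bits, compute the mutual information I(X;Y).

I(X;Y) = H(X) - H(X|Y)
I(X;Y) = 2.5414 - 1.3386 = 1.2028 bits


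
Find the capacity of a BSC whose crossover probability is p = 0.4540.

For BSC with error probability p:
C = 1 - H(p) where H(p) is binary entropy
H(0.4540) = -0.4540 × log₂(0.4540) - 0.5460 × log₂(0.5460)
H(p) = 0.9939
C = 1 - 0.9939 = 0.0061 bits/use


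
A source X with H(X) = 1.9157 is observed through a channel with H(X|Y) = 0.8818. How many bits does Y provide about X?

I(X;Y) = H(X) - H(X|Y)
I(X;Y) = 1.9157 - 0.8818 = 1.0339 bits


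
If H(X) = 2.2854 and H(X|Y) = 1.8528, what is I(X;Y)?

I(X;Y) = H(X) - H(X|Y)
I(X;Y) = 2.2854 - 1.8528 = 0.4326 bits


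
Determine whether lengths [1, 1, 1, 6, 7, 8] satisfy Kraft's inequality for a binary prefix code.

Kraft inequality: Σ 2^(-l_i) ≤ 1 for prefix-free code
Calculating: 2^(-1) + 2^(-1) + 2^(-1) + 2^(-6) + 2^(-7) + 2^(-8)
= 0.5 + 0.5 + 0.5 + 0.015625 + 0.0078125 + 0.00390625
= 1.5273
Since 1.5273 > 1, prefix-free code does not exist


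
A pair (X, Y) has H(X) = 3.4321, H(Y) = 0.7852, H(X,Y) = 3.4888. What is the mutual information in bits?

I(X;Y) = H(X) + H(Y) - H(X,Y)
I(X;Y) = 3.4321 + 0.7852 - 3.4888 = 0.7285 bits


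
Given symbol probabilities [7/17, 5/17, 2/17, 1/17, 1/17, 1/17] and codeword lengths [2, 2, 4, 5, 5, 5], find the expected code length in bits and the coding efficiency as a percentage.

Average length L = Σ p_i × l_i = 2.7647 bits
Entropy H = 2.1309 bits
Efficiency η = H/L × 100% = 77.08%


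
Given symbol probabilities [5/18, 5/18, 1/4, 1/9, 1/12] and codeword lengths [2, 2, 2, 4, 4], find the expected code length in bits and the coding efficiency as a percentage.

Average length L = Σ p_i × l_i = 2.3889 bits
Entropy H = 2.1776 bits
Efficiency η = H/L × 100% = 91.16%


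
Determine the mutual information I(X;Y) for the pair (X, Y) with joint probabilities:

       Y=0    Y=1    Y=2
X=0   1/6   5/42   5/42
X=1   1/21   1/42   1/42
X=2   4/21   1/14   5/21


H(X) = 1.3512, H(Y) = 1.5348, H(X,Y) = 2.8484
I(X;Y) = H(X) + H(Y) - H(X,Y) = 0.0376 bits


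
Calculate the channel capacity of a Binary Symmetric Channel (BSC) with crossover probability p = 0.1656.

For BSC with error probability p:
C = 1 - H(p) where H(p) is binary entropy
H(0.1656) = -0.1656 × log₂(0.1656) - 0.8344 × log₂(0.8344)
H(p) = 0.6475
C = 1 - 0.6475 = 0.3525 bits/use


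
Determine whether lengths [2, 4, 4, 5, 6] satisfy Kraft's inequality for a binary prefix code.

Kraft inequality: Σ 2^(-l_i) ≤ 1 for prefix-free code
Calculating: 2^(-2) + 2^(-4) + 2^(-4) + 2^(-5) + 2^(-6)
= 0.25 + 0.0625 + 0.0625 + 0.03125 + 0.015625
= 0.4219
Since 0.4219 ≤ 1, prefix-free code exists


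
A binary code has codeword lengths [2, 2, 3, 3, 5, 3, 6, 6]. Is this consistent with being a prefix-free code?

Kraft inequality: Σ 2^(-l_i) ≤ 1 for prefix-free code
Calculating: 2^(-2) + 2^(-2) + 2^(-3) + 2^(-3) + 2^(-5) + 2^(-3) + 2^(-6) + 2^(-6)
= 0.25 + 0.25 + 0.125 + 0.125 + 0.03125 + 0.125 + 0.015625 + 0.015625
= 0.9375
Since 0.9375 ≤ 1, prefix-free code exists


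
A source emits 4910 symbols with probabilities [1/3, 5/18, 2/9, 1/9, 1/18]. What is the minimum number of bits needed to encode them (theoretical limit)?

Entropy H = 2.1077 bits/symbol
Minimum bits = H × n = 2.1077 × 4910
= 10348.98 bits


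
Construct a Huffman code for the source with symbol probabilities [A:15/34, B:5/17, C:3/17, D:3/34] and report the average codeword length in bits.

Huffman tree construction:
Combine smallest probabilities repeatedly
Resulting codes:
  A: 0 (length 1)
  B: 11 (length 2)
  C: 101 (length 3)
  D: 100 (length 3)
Average length = Σ p(s) × length(s) = 1.8235 bits


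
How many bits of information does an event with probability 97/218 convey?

Information content I(x) = -log₂(p(x))
I = -log₂(97/218) = -log₂(0.4450)
I = 1.1683 bits


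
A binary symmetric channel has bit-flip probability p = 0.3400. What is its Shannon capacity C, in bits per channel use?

For BSC with error probability p:
C = 1 - H(p) where H(p) is binary entropy
H(0.3400) = -0.3400 × log₂(0.3400) - 0.6600 × log₂(0.6600)
H(p) = 0.9248
C = 1 - 0.9248 = 0.0752 bits/use


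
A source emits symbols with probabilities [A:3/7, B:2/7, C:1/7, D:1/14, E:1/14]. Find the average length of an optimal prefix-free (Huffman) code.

Huffman tree construction:
Combine smallest probabilities repeatedly
Resulting codes:
  A: 0 (length 1)
  B: 10 (length 2)
  C: 110 (length 3)
  D: 1110 (length 4)
  E: 1111 (length 4)
Average length = Σ p(s) × length(s) = 2.0000 bits


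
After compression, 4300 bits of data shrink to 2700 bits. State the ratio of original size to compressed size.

Compression ratio = Original / Compressed
= 4300 / 2700 = 1.59:1


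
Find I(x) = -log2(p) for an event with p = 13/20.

Information content I(x) = -log₂(p(x))
I = -log₂(13/20) = -log₂(0.6500)
I = 0.6215 bits


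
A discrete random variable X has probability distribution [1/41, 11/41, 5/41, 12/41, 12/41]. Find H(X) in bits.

H(X) = -Σ p(x) log₂ p(x)
  -1/41 × log₂(1/41) = 0.1307
  -11/41 × log₂(11/41) = 0.5093
  -5/41 × log₂(5/41) = 0.3702
  -12/41 × log₂(12/41) = 0.5188
  -12/41 × log₂(12/41) = 0.5188
H(X) = 2.0477 bits


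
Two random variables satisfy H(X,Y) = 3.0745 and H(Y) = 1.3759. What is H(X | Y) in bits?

Chain rule: H(X,Y) = H(X|Y) + H(Y)
H(X|Y) = H(X,Y) - H(Y) = 3.0745 - 1.3759 = 1.6986 bits


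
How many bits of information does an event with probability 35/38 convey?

Information content I(x) = -log₂(p(x))
I = -log₂(35/38) = -log₂(0.9211)
I = 0.1186 bits


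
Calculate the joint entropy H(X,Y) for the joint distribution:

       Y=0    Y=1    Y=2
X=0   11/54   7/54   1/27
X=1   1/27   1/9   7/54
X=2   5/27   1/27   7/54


H(X,Y) = -Σ p(x,y) log₂ p(x,y)
  p(0,0)=11/54: -0.2037 × log₂(0.2037) = 0.4676
  p(0,1)=7/54: -0.1296 × log₂(0.1296) = 0.3821
  p(0,2)=1/27: -0.0370 × log₂(0.0370) = 0.1761
  p(1,0)=1/27: -0.0370 × log₂(0.0370) = 0.1761
  p(1,1)=1/9: -0.1111 × log₂(0.1111) = 0.3522
  p(1,2)=7/54: -0.1296 × log₂(0.1296) = 0.3821
  p(2,0)=5/27: -0.1852 × log₂(0.1852) = 0.4505
  p(2,1)=1/27: -0.0370 × log₂(0.0370) = 0.1761
  p(2,2)=7/54: -0.1296 × log₂(0.1296) = 0.3821
H(X,Y) = 2.9449 bits


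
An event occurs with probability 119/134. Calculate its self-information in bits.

Information content I(x) = -log₂(p(x))
I = -log₂(119/134) = -log₂(0.8881)
I = 0.1713 bits


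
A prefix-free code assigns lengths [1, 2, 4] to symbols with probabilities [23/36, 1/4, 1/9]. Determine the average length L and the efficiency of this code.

Average length L = Σ p_i × l_i = 1.5833 bits
Entropy H = 1.2652 bits
Efficiency η = H/L × 100% = 79.91%


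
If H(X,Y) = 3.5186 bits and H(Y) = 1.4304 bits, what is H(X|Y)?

Chain rule: H(X,Y) = H(X|Y) + H(Y)
H(X|Y) = H(X,Y) - H(Y) = 3.5186 - 1.4304 = 2.0882 bits


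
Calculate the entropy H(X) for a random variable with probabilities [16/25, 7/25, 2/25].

H(X) = -Σ p(x) log₂ p(x)
  -16/25 × log₂(16/25) = 0.4121
  -7/25 × log₂(7/25) = 0.5142
  -2/25 × log₂(2/25) = 0.2915
H(X) = 1.2178 bits


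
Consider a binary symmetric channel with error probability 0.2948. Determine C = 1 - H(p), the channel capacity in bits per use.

For BSC with error probability p:
C = 1 - H(p) where H(p) is binary entropy
H(0.2948) = -0.2948 × log₂(0.2948) - 0.7052 × log₂(0.7052)
H(p) = 0.8748
C = 1 - 0.8748 = 0.1252 bits/use


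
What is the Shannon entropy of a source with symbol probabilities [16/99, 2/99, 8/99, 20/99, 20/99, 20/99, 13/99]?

H(X) = -Σ p(x) log₂ p(x)
  -16/99 × log₂(16/99) = 0.4249
  -2/99 × log₂(2/99) = 0.1137
  -8/99 × log₂(8/99) = 0.2933
  -20/99 × log₂(20/99) = 0.4661
  -20/99 × log₂(20/99) = 0.4661
  -20/99 × log₂(20/99) = 0.4661
  -13/99 × log₂(13/99) = 0.3846
H(X) = 2.6150 bits


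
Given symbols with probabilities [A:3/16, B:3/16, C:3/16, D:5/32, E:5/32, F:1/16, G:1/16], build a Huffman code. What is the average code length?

Huffman tree construction:
Combine smallest probabilities repeatedly
Resulting codes:
  A: 111 (length 3)
  B: 00 (length 2)
  C: 01 (length 2)
  D: 101 (length 3)
  E: 110 (length 3)
  F: 1000 (length 4)
  G: 1001 (length 4)
Average length = Σ p(s) × length(s) = 2.7500 bits


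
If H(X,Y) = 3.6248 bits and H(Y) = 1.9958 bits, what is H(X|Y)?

Chain rule: H(X,Y) = H(X|Y) + H(Y)
H(X|Y) = H(X,Y) - H(Y) = 3.6248 - 1.9958 = 1.629 bits


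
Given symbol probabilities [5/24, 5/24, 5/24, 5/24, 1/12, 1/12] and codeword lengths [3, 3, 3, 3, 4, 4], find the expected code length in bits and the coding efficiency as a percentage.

Average length L = Σ p_i × l_i = 3.1667 bits
Entropy H = 2.4834 bits
Efficiency η = H/L × 100% = 78.42%


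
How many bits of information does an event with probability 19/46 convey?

Information content I(x) = -log₂(p(x))
I = -log₂(19/46) = -log₂(0.4130)
I = 1.2756 bits


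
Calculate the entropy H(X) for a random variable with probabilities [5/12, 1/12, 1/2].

H(X) = -Σ p(x) log₂ p(x)
  -5/12 × log₂(5/12) = 0.5263
  -1/12 × log₂(1/12) = 0.2987
  -1/2 × log₂(1/2) = 0.5000
H(X) = 1.3250 bits


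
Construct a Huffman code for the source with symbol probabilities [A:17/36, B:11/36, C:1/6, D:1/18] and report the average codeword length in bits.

Huffman tree construction:
Combine smallest probabilities repeatedly
Resulting codes:
  A: 0 (length 1)
  B: 11 (length 2)
  C: 101 (length 3)
  D: 100 (length 3)
Average length = Σ p(s) × length(s) = 1.7500 bits


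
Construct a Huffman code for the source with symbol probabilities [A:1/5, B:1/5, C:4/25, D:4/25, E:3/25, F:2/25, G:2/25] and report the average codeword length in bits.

Huffman tree construction:
Combine smallest probabilities repeatedly
Resulting codes:
  A: 00 (length 2)
  B: 01 (length 2)
  C: 101 (length 3)
  D: 110 (length 3)
  E: 100 (length 3)
  F: 1110 (length 4)
  G: 1111 (length 4)
Average length = Σ p(s) × length(s) = 2.7600 bits


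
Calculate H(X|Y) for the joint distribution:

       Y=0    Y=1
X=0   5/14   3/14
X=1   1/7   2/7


H(X|Y) = Σ_y p(y) H(X|Y=y)
  p(Y=0) = 1/2, H(X|Y=0) = 0.8631
  p(Y=1) = 1/2, H(X|Y=1) = 0.9852
H(X|Y) = 0.5000×0.8631 + 0.5000×0.9852 = 0.9242 bits


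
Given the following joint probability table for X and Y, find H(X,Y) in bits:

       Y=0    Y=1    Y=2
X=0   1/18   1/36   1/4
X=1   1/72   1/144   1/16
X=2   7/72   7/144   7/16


H(X,Y) = -Σ p(x,y) log₂ p(x,y)
  p(0,0)=1/18: -0.0556 × log₂(0.0556) = 0.2317
  p(0,1)=1/36: -0.0278 × log₂(0.0278) = 0.1436
  p(0,2)=1/4: -0.2500 × log₂(0.2500) = 0.5000
  p(1,0)=1/72: -0.0139 × log₂(0.0139) = 0.0857
  p(1,1)=1/144: -0.0069 × log₂(0.0069) = 0.0498
  p(1,2)=1/16: -0.0625 × log₂(0.0625) = 0.2500
  p(2,0)=7/72: -0.0972 × log₂(0.0972) = 0.3269
  p(2,1)=7/144: -0.0486 × log₂(0.0486) = 0.2121
  p(2,2)=7/16: -0.4375 × log₂(0.4375) = 0.5218
H(X,Y) = 2.3215 bits


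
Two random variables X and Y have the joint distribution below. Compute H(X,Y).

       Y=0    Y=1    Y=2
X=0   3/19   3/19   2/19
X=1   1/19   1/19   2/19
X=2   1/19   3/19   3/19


H(X,Y) = -Σ p(x,y) log₂ p(x,y)
  p(0,0)=3/19: -0.1579 × log₂(0.1579) = 0.4205
  p(0,1)=3/19: -0.1579 × log₂(0.1579) = 0.4205
  p(0,2)=2/19: -0.1053 × log₂(0.1053) = 0.3419
  p(1,0)=1/19: -0.0526 × log₂(0.0526) = 0.2236
  p(1,1)=1/19: -0.0526 × log₂(0.0526) = 0.2236
  p(1,2)=2/19: -0.1053 × log₂(0.1053) = 0.3419
  p(2,0)=1/19: -0.0526 × log₂(0.0526) = 0.2236
  p(2,1)=3/19: -0.1579 × log₂(0.1579) = 0.4205
  p(2,2)=3/19: -0.1579 × log₂(0.1579) = 0.4205
H(X,Y) = 3.0364 bits


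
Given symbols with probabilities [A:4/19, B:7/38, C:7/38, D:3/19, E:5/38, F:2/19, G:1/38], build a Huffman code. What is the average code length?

Huffman tree construction:
Combine smallest probabilities repeatedly
Resulting codes:
  A: 01 (length 2)
  B: 111 (length 3)
  C: 00 (length 2)
  D: 110 (length 3)
  E: 100 (length 3)
  F: 1011 (length 4)
  G: 1010 (length 4)
Average length = Σ p(s) × length(s) = 2.7368 bits


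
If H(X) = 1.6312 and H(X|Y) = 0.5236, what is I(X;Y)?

I(X;Y) = H(X) - H(X|Y)
I(X;Y) = 1.6312 - 0.5236 = 1.1076 bits


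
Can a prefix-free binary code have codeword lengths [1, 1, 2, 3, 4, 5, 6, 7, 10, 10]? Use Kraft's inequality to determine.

Kraft inequality: Σ 2^(-l_i) ≤ 1 for prefix-free code
Calculating: 2^(-1) + 2^(-1) + 2^(-2) + 2^(-3) + 2^(-4) + 2^(-5) + 2^(-6) + 2^(-7) + 2^(-10) + 2^(-10)
= 0.5 + 0.5 + 0.25 + 0.125 + 0.0625 + 0.03125 + 0.015625 + 0.0078125 + 0.0009765625 + 0.0009765625
= 1.4941
Since 1.4941 > 1, prefix-free code does not exist


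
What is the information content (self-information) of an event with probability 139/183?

Information content I(x) = -log₂(p(x))
I = -log₂(139/183) = -log₂(0.7596)
I = 0.3968 bits


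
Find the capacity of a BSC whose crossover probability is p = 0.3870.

For BSC with error probability p:
C = 1 - H(p) where H(p) is binary entropy
H(0.3870) = -0.3870 × log₂(0.3870) - 0.6130 × log₂(0.6130)
H(p) = 0.9628
C = 1 - 0.9628 = 0.0372 bits/use


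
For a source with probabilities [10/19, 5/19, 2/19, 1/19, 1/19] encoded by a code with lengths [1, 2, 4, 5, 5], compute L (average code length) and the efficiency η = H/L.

Average length L = Σ p_i × l_i = 2.0000 bits
Entropy H = 1.7832 bits
Efficiency η = H/L × 100% = 89.16%


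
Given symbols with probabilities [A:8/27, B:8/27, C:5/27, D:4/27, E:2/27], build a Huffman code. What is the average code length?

Huffman tree construction:
Combine smallest probabilities repeatedly
Resulting codes:
  A: 10 (length 2)
  B: 11 (length 2)
  C: 00 (length 2)
  D: 011 (length 3)
  E: 010 (length 3)
Average length = Σ p(s) × length(s) = 2.2222 bits


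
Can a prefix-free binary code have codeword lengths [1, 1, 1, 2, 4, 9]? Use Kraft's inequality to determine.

Kraft inequality: Σ 2^(-l_i) ≤ 1 for prefix-free code
Calculating: 2^(-1) + 2^(-1) + 2^(-1) + 2^(-2) + 2^(-4) + 2^(-9)
= 0.5 + 0.5 + 0.5 + 0.25 + 0.0625 + 0.001953125
= 1.8145
Since 1.8145 > 1, prefix-free code does not exist


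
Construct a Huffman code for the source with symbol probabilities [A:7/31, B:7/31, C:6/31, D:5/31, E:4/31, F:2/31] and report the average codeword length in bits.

Huffman tree construction:
Combine smallest probabilities repeatedly
Resulting codes:
  A: 01 (length 2)
  B: 10 (length 2)
  C: 111 (length 3)
  D: 110 (length 3)
  E: 001 (length 3)
  F: 000 (length 3)
Average length = Σ p(s) × length(s) = 2.5484 bits


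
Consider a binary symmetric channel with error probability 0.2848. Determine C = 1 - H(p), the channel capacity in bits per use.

For BSC with error probability p:
C = 1 - H(p) where H(p) is binary entropy
H(0.2848) = -0.2848 × log₂(0.2848) - 0.7152 × log₂(0.7152)
H(p) = 0.8619
C = 1 - 0.8619 = 0.1381 bits/use


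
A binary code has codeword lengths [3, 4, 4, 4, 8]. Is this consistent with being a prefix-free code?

Kraft inequality: Σ 2^(-l_i) ≤ 1 for prefix-free code
Calculating: 2^(-3) + 2^(-4) + 2^(-4) + 2^(-4) + 2^(-8)
= 0.125 + 0.0625 + 0.0625 + 0.0625 + 0.00390625
= 0.3164
Since 0.3164 ≤ 1, prefix-free code exists


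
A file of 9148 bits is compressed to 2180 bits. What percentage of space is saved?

Space savings = (1 - Compressed/Original) × 100%
= (1 - 2180/9148) × 100%
= 76.17%


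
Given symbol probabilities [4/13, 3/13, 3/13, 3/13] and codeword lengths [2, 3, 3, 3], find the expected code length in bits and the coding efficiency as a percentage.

Average length L = Σ p_i × l_i = 2.6923 bits
Entropy H = 1.9878 bits
Efficiency η = H/L × 100% = 73.83%


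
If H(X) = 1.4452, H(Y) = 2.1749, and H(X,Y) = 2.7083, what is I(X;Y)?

I(X;Y) = H(X) + H(Y) - H(X,Y)
I(X;Y) = 1.4452 + 2.1749 - 2.7083 = 0.9118 bits


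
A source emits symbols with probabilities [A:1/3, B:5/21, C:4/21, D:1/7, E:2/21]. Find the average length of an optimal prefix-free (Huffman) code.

Huffman tree construction:
Combine smallest probabilities repeatedly
Resulting codes:
  A: 11 (length 2)
  B: 01 (length 2)
  C: 00 (length 2)
  D: 101 (length 3)
  E: 100 (length 3)
Average length = Σ p(s) × length(s) = 2.2381 bits


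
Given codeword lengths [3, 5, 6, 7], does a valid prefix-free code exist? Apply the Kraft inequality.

Kraft inequality: Σ 2^(-l_i) ≤ 1 for prefix-free code
Calculating: 2^(-3) + 2^(-5) + 2^(-6) + 2^(-7)
= 0.125 + 0.03125 + 0.015625 + 0.0078125
= 0.1797
Since 0.1797 ≤ 1, prefix-free code exists


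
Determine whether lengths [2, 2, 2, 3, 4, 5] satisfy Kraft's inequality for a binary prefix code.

Kraft inequality: Σ 2^(-l_i) ≤ 1 for prefix-free code
Calculating: 2^(-2) + 2^(-2) + 2^(-2) + 2^(-3) + 2^(-4) + 2^(-5)
= 0.25 + 0.25 + 0.25 + 0.125 + 0.0625 + 0.03125
= 0.9688
Since 0.9688 ≤ 1, prefix-free code exists


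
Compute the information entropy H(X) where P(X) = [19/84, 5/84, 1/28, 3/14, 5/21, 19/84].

H(X) = -Σ p(x) log₂ p(x)
  -19/84 × log₂(19/84) = 0.4850
  -5/84 × log₂(5/84) = 0.2423
  -1/28 × log₂(1/28) = 0.1717
  -3/14 × log₂(3/14) = 0.4762
  -5/21 × log₂(5/21) = 0.4929
  -19/84 × log₂(19/84) = 0.4850
H(X) = 2.3532 bits


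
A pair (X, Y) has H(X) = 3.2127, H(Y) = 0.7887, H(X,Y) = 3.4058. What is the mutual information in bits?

I(X;Y) = H(X) + H(Y) - H(X,Y)
I(X;Y) = 3.2127 + 0.7887 - 3.4058 = 0.5956 bits


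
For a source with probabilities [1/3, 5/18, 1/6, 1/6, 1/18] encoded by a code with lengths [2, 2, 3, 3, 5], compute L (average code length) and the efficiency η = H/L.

Average length L = Σ p_i × l_i = 2.5000 bits
Entropy H = 2.1350 bits
Efficiency η = H/L × 100% = 85.40%


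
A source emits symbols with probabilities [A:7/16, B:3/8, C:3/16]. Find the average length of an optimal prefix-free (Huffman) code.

Huffman tree construction:
Combine smallest probabilities repeatedly
Resulting codes:
  A: 0 (length 1)
  B: 11 (length 2)
  C: 10 (length 2)
Average length = Σ p(s) × length(s) = 1.5625 bits


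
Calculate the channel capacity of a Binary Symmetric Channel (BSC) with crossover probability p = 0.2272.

For BSC with error probability p:
C = 1 - H(p) where H(p) is binary entropy
H(0.2272) = -0.2272 × log₂(0.2272) - 0.7728 × log₂(0.7728)
H(p) = 0.7731
C = 1 - 0.7731 = 0.2269 bits/use


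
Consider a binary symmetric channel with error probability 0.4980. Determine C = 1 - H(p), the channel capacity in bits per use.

For BSC with error probability p:
C = 1 - H(p) where H(p) is binary entropy
H(0.4980) = -0.4980 × log₂(0.4980) - 0.5020 × log₂(0.5020)
H(p) = 1.0000
C = 1 - 1.0000 = 0.0000 bits/use


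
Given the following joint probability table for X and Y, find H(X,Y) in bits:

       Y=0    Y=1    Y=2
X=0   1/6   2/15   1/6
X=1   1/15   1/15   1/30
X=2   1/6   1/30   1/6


H(X,Y) = -Σ p(x,y) log₂ p(x,y)
  p(0,0)=1/6: -0.1667 × log₂(0.1667) = 0.4308
  p(0,1)=2/15: -0.1333 × log₂(0.1333) = 0.3876
  p(0,2)=1/6: -0.1667 × log₂(0.1667) = 0.4308
  p(1,0)=1/15: -0.0667 × log₂(0.0667) = 0.2605
  p(1,1)=1/15: -0.0667 × log₂(0.0667) = 0.2605
  p(1,2)=1/30: -0.0333 × log₂(0.0333) = 0.1636
  p(2,0)=1/6: -0.1667 × log₂(0.1667) = 0.4308
  p(2,1)=1/30: -0.0333 × log₂(0.0333) = 0.1636
  p(2,2)=1/6: -0.1667 × log₂(0.1667) = 0.4308
H(X,Y) = 2.9589 bits
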